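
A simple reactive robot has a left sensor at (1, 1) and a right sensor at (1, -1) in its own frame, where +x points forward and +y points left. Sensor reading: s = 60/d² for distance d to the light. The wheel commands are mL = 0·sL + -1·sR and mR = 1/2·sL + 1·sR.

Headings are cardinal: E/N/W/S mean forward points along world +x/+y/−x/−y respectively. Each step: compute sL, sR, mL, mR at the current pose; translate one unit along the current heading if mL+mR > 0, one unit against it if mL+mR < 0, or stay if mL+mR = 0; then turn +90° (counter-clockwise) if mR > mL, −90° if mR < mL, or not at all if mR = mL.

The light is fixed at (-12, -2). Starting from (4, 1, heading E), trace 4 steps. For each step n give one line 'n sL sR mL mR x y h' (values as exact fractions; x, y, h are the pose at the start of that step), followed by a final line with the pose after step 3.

0 12/61 60/293 -60/293 5418/17873 4 1 E
1 15/68 3/17 -3/17 39/136 5 1 N
2 12/53 60/281 -60/281 4866/14893 5 2 W
3 30/149 10/39 -10/39 2075/5811 4 2 S
final 4 1 E

n=0: pose=(4,1,E); sL=12/61, sR=60/293; mL=-60/293, mR=5418/17873; mL+mR=6/61 → advance +1; mR−mL=9078/17873 → turn +1·90°
n=1: pose=(5,1,N); sL=15/68, sR=3/17; mL=-3/17, mR=39/136; mL+mR=15/136 → advance +1; mR−mL=63/136 → turn +1·90°
n=2: pose=(5,2,W); sL=12/53, sR=60/281; mL=-60/281, mR=4866/14893; mL+mR=6/53 → advance +1; mR−mL=8046/14893 → turn +1·90°
n=3: pose=(4,2,S); sL=30/149, sR=10/39; mL=-10/39, mR=2075/5811; mL+mR=15/149 → advance +1; mR−mL=3565/5811 → turn +1·90°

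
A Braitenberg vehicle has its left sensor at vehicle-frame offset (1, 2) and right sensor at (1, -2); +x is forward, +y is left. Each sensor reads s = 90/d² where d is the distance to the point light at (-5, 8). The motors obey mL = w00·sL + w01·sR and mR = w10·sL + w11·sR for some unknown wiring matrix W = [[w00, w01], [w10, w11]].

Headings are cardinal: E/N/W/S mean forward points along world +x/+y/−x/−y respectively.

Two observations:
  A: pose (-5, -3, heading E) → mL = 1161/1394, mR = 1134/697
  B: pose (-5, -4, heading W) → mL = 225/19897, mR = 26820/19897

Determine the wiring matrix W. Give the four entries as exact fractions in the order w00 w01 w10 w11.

obs A: pose=(-5,-3,E) → sL=45/41, sR=9/17, mL=1161/1394, mR=1134/697
obs B: pose=(-5,-4,W) → sL=90/197, sR=90/101, mL=225/19897, mR=26820/19897
sensor matrix S = [[45/41, 9/17], [90/197, 90/101]]; det S = 10209240/13868209
solve [mL_A; mL_B] = S·[w00; w01] and [mR_A; mR_B] = S·[w10; w11]:
  w00 = 1, w01 = -1/2, w10 = 1, w11 = 1

1 -1/2 1 1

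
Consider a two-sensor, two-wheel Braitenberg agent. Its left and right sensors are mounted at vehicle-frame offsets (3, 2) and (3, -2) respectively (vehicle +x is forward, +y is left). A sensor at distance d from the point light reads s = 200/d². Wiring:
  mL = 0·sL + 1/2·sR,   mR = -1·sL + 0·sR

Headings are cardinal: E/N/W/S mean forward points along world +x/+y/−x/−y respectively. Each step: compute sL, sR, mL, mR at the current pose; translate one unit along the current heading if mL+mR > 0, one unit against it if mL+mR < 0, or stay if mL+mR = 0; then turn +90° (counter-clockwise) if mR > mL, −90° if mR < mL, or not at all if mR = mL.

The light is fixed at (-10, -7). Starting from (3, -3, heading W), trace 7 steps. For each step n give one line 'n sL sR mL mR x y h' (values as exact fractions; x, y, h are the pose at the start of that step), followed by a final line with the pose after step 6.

n=0: pose=(3,-3,W); sL=25/13, sR=25/17; mL=25/34, mR=-25/13; mL+mR=-525/442 → advance -1; mR−mL=-1175/442 → turn -1·90°
n=1: pose=(4,-3,N); sL=200/193, sR=40/61; mL=20/61, mR=-200/193; mL+mR=-8340/11773 → advance -1; mR−mL=-16060/11773 → turn -1·90°
n=2: pose=(4,-4,E); sL=100/157, sR=20/29; mL=10/29, mR=-100/157; mL+mR=-1330/4553 → advance -1; mR−mL=-4470/4553 → turn -1·90°
n=3: pose=(3,-4,S); sL=8/9, sR=200/121; mL=100/121, mR=-8/9; mL+mR=-68/1089 → advance -1; mR−mL=-1868/1089 → turn -1·90°
n=4: pose=(3,-3,W); sL=25/13, sR=25/17; mL=25/34, mR=-25/13; mL+mR=-525/442 → advance -1; mR−mL=-1175/442 → turn -1·90°
n=5: pose=(4,-3,N); sL=200/193, sR=40/61; mL=20/61, mR=-200/193; mL+mR=-8340/11773 → advance -1; mR−mL=-16060/11773 → turn -1·90°
n=6: pose=(4,-4,E); sL=100/157, sR=20/29; mL=10/29, mR=-100/157; mL+mR=-1330/4553 → advance -1; mR−mL=-4470/4553 → turn -1·90°

0 25/13 25/17 25/34 -25/13 3 -3 W
1 200/193 40/61 20/61 -200/193 4 -3 N
2 100/157 20/29 10/29 -100/157 4 -4 E
3 8/9 200/121 100/121 -8/9 3 -4 S
4 25/13 25/17 25/34 -25/13 3 -3 W
5 200/193 40/61 20/61 -200/193 4 -3 N
6 100/157 20/29 10/29 -100/157 4 -4 E
final 3 -4 S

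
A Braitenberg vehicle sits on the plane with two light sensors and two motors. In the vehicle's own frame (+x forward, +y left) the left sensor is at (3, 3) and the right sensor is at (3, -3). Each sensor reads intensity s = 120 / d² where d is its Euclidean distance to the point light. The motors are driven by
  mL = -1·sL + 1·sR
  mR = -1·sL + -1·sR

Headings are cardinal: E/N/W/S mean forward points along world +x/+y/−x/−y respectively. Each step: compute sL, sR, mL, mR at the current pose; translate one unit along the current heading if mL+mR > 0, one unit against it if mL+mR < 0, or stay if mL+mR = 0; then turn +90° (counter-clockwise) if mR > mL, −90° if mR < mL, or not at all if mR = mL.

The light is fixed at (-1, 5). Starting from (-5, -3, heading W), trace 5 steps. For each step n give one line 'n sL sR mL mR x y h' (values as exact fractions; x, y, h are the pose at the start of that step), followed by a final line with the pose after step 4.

n=0: pose=(-5,-3,W); sL=12/17, sR=60/37; mL=576/629, mR=-1464/629; mL+mR=-24/17 → advance -1; mR−mL=-120/37 → turn -1·90°
n=1: pose=(-4,-3,N); sL=120/61, sR=24/5; mL=864/305, mR=-2064/305; mL+mR=-240/61 → advance -1; mR−mL=-48/5 → turn -1·90°
n=2: pose=(-4,-4,E); sL=10/3, sR=5/6; mL=-5/2, mR=-25/6; mL+mR=-20/3 → advance -1; mR−mL=-5/3 → turn -1·90°
n=3: pose=(-5,-4,S); sL=24/29, sR=120/193; mL=-1152/5597, mR=-8112/5597; mL+mR=-48/29 → advance -1; mR−mL=-240/193 → turn -1·90°
n=4: pose=(-5,-3,W); sL=12/17, sR=60/37; mL=576/629, mR=-1464/629; mL+mR=-24/17 → advance -1; mR−mL=-120/37 → turn -1·90°

0 12/17 60/37 576/629 -1464/629 -5 -3 W
1 120/61 24/5 864/305 -2064/305 -4 -3 N
2 10/3 5/6 -5/2 -25/6 -4 -4 E
3 24/29 120/193 -1152/5597 -8112/5597 -5 -4 S
4 12/17 60/37 576/629 -1464/629 -5 -3 W
final -4 -3 N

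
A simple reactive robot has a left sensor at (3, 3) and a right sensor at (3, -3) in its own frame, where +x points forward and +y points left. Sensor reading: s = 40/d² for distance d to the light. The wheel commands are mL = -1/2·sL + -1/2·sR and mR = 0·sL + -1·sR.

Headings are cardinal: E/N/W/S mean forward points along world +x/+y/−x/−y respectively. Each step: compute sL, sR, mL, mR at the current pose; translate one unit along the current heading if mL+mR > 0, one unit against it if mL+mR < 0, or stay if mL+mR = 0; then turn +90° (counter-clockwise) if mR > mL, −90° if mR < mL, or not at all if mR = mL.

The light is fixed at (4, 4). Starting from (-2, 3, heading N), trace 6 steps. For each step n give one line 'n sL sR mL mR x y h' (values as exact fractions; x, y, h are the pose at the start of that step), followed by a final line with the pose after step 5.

0 8/17 40/13 -392/221 -40/13 -2 3 N
1 4 20/17 -44/17 -20/17 -2 2 E
2 40/101 40/17 -2360/1717 -40/17 -3 2 N
3 5/2 10/13 -85/52 -10/13 -3 1 E
4 40/121 8/5 -584/605 -8/5 -4 1 N
5 20/13 20/37 -500/481 -20/37 -4 0 E
final -5 0 N

n=0: pose=(-2,3,N); sL=8/17, sR=40/13; mL=-392/221, mR=-40/13; mL+mR=-1072/221 → advance -1; mR−mL=-288/221 → turn -1·90°
n=1: pose=(-2,2,E); sL=4, sR=20/17; mL=-44/17, mR=-20/17; mL+mR=-64/17 → advance -1; mR−mL=24/17 → turn +1·90°
n=2: pose=(-3,2,N); sL=40/101, sR=40/17; mL=-2360/1717, mR=-40/17; mL+mR=-6400/1717 → advance -1; mR−mL=-1680/1717 → turn -1·90°
n=3: pose=(-3,1,E); sL=5/2, sR=10/13; mL=-85/52, mR=-10/13; mL+mR=-125/52 → advance -1; mR−mL=45/52 → turn +1·90°
n=4: pose=(-4,1,N); sL=40/121, sR=8/5; mL=-584/605, mR=-8/5; mL+mR=-1552/605 → advance -1; mR−mL=-384/605 → turn -1·90°
n=5: pose=(-4,0,E); sL=20/13, sR=20/37; mL=-500/481, mR=-20/37; mL+mR=-760/481 → advance -1; mR−mL=240/481 → turn +1·90°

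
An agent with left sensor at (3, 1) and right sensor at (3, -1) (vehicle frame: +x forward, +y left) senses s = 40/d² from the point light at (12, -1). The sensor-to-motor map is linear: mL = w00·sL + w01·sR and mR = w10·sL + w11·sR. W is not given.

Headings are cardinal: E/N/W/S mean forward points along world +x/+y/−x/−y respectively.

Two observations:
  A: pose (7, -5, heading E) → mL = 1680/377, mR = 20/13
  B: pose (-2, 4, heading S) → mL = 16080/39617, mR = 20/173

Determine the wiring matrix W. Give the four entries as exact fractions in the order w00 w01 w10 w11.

1 1 1/2 0

obs A: pose=(7,-5,E) → sL=40/13, sR=40/29, mL=1680/377, mR=20/13
obs B: pose=(-2,4,S) → sL=40/173, sR=40/229, mL=16080/39617, mR=20/173
sensor matrix S = [[40/13, 40/29], [40/173, 40/229]]; det S = 3264000/14935609
solve [mL_A; mL_B] = S·[w00; w01] and [mR_A; mR_B] = S·[w10; w11]:
  w00 = 1, w01 = 1, w10 = 1/2, w11 = 0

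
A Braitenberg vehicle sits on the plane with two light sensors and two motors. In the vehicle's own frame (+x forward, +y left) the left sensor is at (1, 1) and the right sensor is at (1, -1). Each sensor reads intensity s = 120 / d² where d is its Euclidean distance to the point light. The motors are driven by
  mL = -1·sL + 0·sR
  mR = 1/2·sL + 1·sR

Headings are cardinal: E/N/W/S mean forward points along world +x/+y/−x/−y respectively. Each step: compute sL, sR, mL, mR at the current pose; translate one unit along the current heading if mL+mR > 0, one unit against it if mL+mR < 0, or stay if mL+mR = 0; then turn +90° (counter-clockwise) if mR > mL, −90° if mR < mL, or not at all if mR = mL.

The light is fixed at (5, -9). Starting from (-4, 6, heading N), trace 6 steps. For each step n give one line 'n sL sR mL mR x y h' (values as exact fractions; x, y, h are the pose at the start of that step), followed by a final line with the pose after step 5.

0 30/89 3/8 -30/89 387/712 -4 6 N
1 24/65 120/389 -24/65 12468/25285 -4 7 W
2 20/51 60/173 -20/51 4790/8823 -5 7 S
3 120/337 120/277 -120/337 57060/93349 -5 6 E
4 30/89 3/8 -30/89 387/712 -4 6 N
5 24/65 120/389 -24/65 12468/25285 -4 7 W
final -5 7 S

n=0: pose=(-4,6,N); sL=30/89, sR=3/8; mL=-30/89, mR=387/712; mL+mR=147/712 → advance +1; mR−mL=627/712 → turn +1·90°
n=1: pose=(-4,7,W); sL=24/65, sR=120/389; mL=-24/65, mR=12468/25285; mL+mR=3132/25285 → advance +1; mR−mL=21804/25285 → turn +1·90°
n=2: pose=(-5,7,S); sL=20/51, sR=60/173; mL=-20/51, mR=4790/8823; mL+mR=1330/8823 → advance +1; mR−mL=2750/2941 → turn +1·90°
n=3: pose=(-5,6,E); sL=120/337, sR=120/277; mL=-120/337, mR=57060/93349; mL+mR=23820/93349 → advance +1; mR−mL=90300/93349 → turn +1·90°
n=4: pose=(-4,6,N); sL=30/89, sR=3/8; mL=-30/89, mR=387/712; mL+mR=147/712 → advance +1; mR−mL=627/712 → turn +1·90°
n=5: pose=(-4,7,W); sL=24/65, sR=120/389; mL=-24/65, mR=12468/25285; mL+mR=3132/25285 → advance +1; mR−mL=21804/25285 → turn +1·90°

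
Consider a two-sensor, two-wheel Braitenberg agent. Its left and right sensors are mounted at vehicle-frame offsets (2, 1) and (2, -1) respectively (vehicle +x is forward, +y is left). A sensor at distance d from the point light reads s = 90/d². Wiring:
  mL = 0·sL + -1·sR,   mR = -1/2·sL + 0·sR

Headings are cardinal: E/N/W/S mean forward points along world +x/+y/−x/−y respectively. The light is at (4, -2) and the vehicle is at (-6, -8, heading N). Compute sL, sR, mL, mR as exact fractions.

90/137 90/97 -90/97 -45/137

left sensor world pos  = (-7, -6); dL² = 137
right sensor world pos = (-5, -6); dR² = 97
sL = 90/137 = 90/137
sR = 90/97 = 90/97
mL = 0·sL + -1·sR = -90/97
mR = -1/2·sL + 0·sR = -45/137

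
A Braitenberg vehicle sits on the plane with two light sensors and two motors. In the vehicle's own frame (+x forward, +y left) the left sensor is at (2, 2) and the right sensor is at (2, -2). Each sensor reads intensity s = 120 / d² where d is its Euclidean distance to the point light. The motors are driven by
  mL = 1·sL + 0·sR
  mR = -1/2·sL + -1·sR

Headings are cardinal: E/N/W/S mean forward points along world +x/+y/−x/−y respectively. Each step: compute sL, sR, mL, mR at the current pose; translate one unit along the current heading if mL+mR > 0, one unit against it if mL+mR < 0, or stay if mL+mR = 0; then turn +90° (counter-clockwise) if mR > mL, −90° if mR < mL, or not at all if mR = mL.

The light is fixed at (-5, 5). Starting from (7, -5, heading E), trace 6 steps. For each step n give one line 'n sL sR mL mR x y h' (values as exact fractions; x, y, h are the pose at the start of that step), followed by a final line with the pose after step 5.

0 6/13 6/17 6/13 -129/221 7 -5 E
1 120/313 8/15 120/313 -3404/4695 6 -5 S
2 60/101 12/13 60/101 -1602/1313 6 -4 W
3 120/149 24/49 120/149 -6516/7301 7 -4 N
4 6/13 6/17 6/13 -129/221 7 -5 E
5 120/313 8/15 120/313 -3404/4695 6 -5 S
final 6 -4 W

n=0: pose=(7,-5,E); sL=6/13, sR=6/17; mL=6/13, mR=-129/221; mL+mR=-27/221 → advance -1; mR−mL=-231/221 → turn -1·90°
n=1: pose=(6,-5,S); sL=120/313, sR=8/15; mL=120/313, mR=-3404/4695; mL+mR=-1604/4695 → advance -1; mR−mL=-5204/4695 → turn -1·90°
n=2: pose=(6,-4,W); sL=60/101, sR=12/13; mL=60/101, mR=-1602/1313; mL+mR=-822/1313 → advance -1; mR−mL=-2382/1313 → turn -1·90°
n=3: pose=(7,-4,N); sL=120/149, sR=24/49; mL=120/149, mR=-6516/7301; mL+mR=-636/7301 → advance -1; mR−mL=-12396/7301 → turn -1·90°
n=4: pose=(7,-5,E); sL=6/13, sR=6/17; mL=6/13, mR=-129/221; mL+mR=-27/221 → advance -1; mR−mL=-231/221 → turn -1·90°
n=5: pose=(6,-5,S); sL=120/313, sR=8/15; mL=120/313, mR=-3404/4695; mL+mR=-1604/4695 → advance -1; mR−mL=-5204/4695 → turn -1·90°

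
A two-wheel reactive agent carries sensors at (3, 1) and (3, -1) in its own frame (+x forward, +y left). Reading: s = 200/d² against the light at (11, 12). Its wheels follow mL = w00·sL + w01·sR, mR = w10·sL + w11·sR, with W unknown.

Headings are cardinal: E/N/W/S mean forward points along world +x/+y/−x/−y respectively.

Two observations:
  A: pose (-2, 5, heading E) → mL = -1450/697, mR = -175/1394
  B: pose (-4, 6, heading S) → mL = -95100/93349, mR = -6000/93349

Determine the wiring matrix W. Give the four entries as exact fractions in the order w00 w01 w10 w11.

-1 -1/2 -1/2 1/2

obs A: pose=(-2,5,E) → sL=25/17, sR=50/41, mL=-1450/697, mR=-175/1394
obs B: pose=(-4,6,S) → sL=200/277, sR=200/337, mL=-95100/93349, mR=-6000/93349
sensor matrix S = [[25/17, 50/41], [200/277, 200/337]]; det S = -505000/65064253
solve [mL_A; mL_B] = S·[w00; w01] and [mR_A; mR_B] = S·[w10; w11]:
  w00 = -1, w01 = -1/2, w10 = -1/2, w11 = 1/2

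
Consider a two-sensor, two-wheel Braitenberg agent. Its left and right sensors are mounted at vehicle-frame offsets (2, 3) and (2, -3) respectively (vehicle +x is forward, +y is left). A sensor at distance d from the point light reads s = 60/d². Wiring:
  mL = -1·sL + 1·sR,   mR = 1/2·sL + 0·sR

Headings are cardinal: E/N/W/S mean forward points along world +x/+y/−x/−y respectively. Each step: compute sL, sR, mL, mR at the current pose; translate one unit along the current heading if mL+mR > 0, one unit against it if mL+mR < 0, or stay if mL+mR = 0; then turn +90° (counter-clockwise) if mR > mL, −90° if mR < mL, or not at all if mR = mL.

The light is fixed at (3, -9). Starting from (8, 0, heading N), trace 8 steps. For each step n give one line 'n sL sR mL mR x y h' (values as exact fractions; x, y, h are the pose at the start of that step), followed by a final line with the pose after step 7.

0 12/25 12/37 -144/925 6/25 8 0 N
1 30/29 30/89 -1800/2581 15/29 8 1 W
2 12/29 60/73 864/2117 6/29 9 1 S
3 15/13 3/8 -81/104 15/26 9 0 W
4 60/149 12/13 1008/1937 30/149 10 0 S
5 6/5 30/73 -288/365 3/5 10 -1 W
6 60/157 60/61 5760/9577 30/157 11 -1 S
7 15/13 15/34 -315/442 15/26 11 -2 W
final 12 -2 S

n=0: pose=(8,0,N); sL=12/25, sR=12/37; mL=-144/925, mR=6/25; mL+mR=78/925 → advance +1; mR−mL=366/925 → turn +1·90°
n=1: pose=(8,1,W); sL=30/29, sR=30/89; mL=-1800/2581, mR=15/29; mL+mR=-465/2581 → advance -1; mR−mL=3135/2581 → turn +1·90°
n=2: pose=(9,1,S); sL=12/29, sR=60/73; mL=864/2117, mR=6/29; mL+mR=1302/2117 → advance +1; mR−mL=-426/2117 → turn -1·90°
n=3: pose=(9,0,W); sL=15/13, sR=3/8; mL=-81/104, mR=15/26; mL+mR=-21/104 → advance -1; mR−mL=141/104 → turn +1·90°
n=4: pose=(10,0,S); sL=60/149, sR=12/13; mL=1008/1937, mR=30/149; mL+mR=1398/1937 → advance +1; mR−mL=-618/1937 → turn -1·90°
n=5: pose=(10,-1,W); sL=6/5, sR=30/73; mL=-288/365, mR=3/5; mL+mR=-69/365 → advance -1; mR−mL=507/365 → turn +1·90°
n=6: pose=(11,-1,S); sL=60/157, sR=60/61; mL=5760/9577, mR=30/157; mL+mR=7590/9577 → advance +1; mR−mL=-3930/9577 → turn -1·90°
n=7: pose=(11,-2,W); sL=15/13, sR=15/34; mL=-315/442, mR=15/26; mL+mR=-30/221 → advance -1; mR−mL=285/221 → turn +1·90°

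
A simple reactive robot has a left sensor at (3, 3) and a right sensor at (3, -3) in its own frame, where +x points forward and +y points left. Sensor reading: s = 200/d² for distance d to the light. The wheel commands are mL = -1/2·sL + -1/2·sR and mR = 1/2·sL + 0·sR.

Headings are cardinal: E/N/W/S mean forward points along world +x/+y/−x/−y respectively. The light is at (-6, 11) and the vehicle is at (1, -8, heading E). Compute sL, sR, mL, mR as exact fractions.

50/89 25/73 -5875/12994 25/89

left sensor world pos  = (4, -5); dL² = 356
right sensor world pos = (4, -11); dR² = 584
sL = 200/356 = 50/89
sR = 200/584 = 25/73
mL = -1/2·sL + -1/2·sR = -5875/12994
mR = 1/2·sL + 0·sR = 25/89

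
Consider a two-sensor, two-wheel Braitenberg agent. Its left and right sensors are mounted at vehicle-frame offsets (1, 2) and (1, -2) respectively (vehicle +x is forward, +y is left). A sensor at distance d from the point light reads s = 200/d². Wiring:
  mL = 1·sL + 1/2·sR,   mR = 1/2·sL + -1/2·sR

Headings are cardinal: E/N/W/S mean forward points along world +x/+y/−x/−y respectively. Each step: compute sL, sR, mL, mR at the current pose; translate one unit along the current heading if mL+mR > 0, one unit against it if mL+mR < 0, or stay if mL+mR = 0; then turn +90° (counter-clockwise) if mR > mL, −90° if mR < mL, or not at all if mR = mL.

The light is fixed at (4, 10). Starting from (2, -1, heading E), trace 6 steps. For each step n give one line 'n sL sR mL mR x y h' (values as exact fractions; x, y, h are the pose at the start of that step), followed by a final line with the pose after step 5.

n=0: pose=(2,-1,E); sL=100/41, sR=20/17; mL=2110/697, mR=440/697; mL+mR=150/41 → advance +1; mR−mL=-1670/697 → turn -1·90°
n=1: pose=(3,-1,S); sL=40/29, sR=200/153; mL=9020/4437, mR=160/4437; mL+mR=60/29 → advance +1; mR−mL=-8860/4437 → turn -1·90°
n=2: pose=(3,-2,W); sL=1, sR=25/13; mL=51/26, mR=-6/13; mL+mR=3/2 → advance +1; mR−mL=-63/26 → turn -1·90°
n=3: pose=(2,-2,N); sL=200/137, sR=200/121; mL=37900/16577, mR=-1600/16577; mL+mR=300/137 → advance +1; mR−mL=-39500/16577 → turn -1·90°
n=4: pose=(2,-1,E); sL=100/41, sR=20/17; mL=2110/697, mR=440/697; mL+mR=150/41 → advance +1; mR−mL=-1670/697 → turn -1·90°
n=5: pose=(3,-1,S); sL=40/29, sR=200/153; mL=9020/4437, mR=160/4437; mL+mR=60/29 → advance +1; mR−mL=-8860/4437 → turn -1·90°

0 100/41 20/17 2110/697 440/697 2 -1 E
1 40/29 200/153 9020/4437 160/4437 3 -1 S
2 1 25/13 51/26 -6/13 3 -2 W
3 200/137 200/121 37900/16577 -1600/16577 2 -2 N
4 100/41 20/17 2110/697 440/697 2 -1 E
5 40/29 200/153 9020/4437 160/4437 3 -1 S
final 3 -2 W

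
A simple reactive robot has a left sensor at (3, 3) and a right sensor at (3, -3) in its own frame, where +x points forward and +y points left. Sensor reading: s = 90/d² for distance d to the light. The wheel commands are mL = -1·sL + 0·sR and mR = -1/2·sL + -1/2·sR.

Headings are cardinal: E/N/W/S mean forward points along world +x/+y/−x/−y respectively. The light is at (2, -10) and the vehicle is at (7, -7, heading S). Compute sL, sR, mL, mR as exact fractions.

left sensor world pos  = (10, -10); dL² = 64
right sensor world pos = (4, -10); dR² = 4
sL = 90/64 = 45/32
sR = 90/4 = 45/2
mL = -1·sL + 0·sR = -45/32
mR = -1/2·sL + -1/2·sR = -765/64

45/32 45/2 -45/32 -765/64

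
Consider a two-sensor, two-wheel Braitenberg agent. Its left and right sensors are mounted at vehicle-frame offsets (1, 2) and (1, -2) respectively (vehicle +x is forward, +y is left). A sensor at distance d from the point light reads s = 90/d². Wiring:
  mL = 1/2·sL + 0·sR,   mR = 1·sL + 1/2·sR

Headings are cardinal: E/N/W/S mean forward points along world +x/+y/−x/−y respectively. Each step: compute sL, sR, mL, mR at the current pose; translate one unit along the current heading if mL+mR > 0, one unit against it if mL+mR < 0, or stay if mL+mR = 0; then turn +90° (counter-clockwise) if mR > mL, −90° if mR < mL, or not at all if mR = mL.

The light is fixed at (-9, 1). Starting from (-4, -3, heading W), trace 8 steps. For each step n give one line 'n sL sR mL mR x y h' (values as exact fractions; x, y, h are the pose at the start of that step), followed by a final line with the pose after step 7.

n=0: pose=(-4,-3,W); sL=45/26, sR=9/2; mL=45/52, mR=207/52; mL+mR=63/13 → advance +1; mR−mL=81/26 → turn +1·90°
n=1: pose=(-5,-3,S); sL=90/61, sR=90/29; mL=45/61, mR=5355/1769; mL+mR=6660/1769 → advance +1; mR−mL=4050/1769 → turn +1·90°
n=2: pose=(-5,-4,E); sL=45/17, sR=45/37; mL=45/34, mR=4095/1258; mL+mR=2880/629 → advance +1; mR−mL=1215/629 → turn +1·90°
n=3: pose=(-4,-4,N); sL=18/5, sR=18/13; mL=9/5, mR=279/65; mL+mR=396/65 → advance +1; mR−mL=162/65 → turn +1·90°
n=4: pose=(-4,-3,W); sL=45/26, sR=9/2; mL=45/52, mR=207/52; mL+mR=63/13 → advance +1; mR−mL=81/26 → turn +1·90°
n=5: pose=(-5,-3,S); sL=90/61, sR=90/29; mL=45/61, mR=5355/1769; mL+mR=6660/1769 → advance +1; mR−mL=4050/1769 → turn +1·90°
n=6: pose=(-5,-4,E); sL=45/17, sR=45/37; mL=45/34, mR=4095/1258; mL+mR=2880/629 → advance +1; mR−mL=1215/629 → turn +1·90°
n=7: pose=(-4,-4,N); sL=18/5, sR=18/13; mL=9/5, mR=279/65; mL+mR=396/65 → advance +1; mR−mL=162/65 → turn +1·90°

0 45/26 9/2 45/52 207/52 -4 -3 W
1 90/61 90/29 45/61 5355/1769 -5 -3 S
2 45/17 45/37 45/34 4095/1258 -5 -4 E
3 18/5 18/13 9/5 279/65 -4 -4 N
4 45/26 9/2 45/52 207/52 -4 -3 W
5 90/61 90/29 45/61 5355/1769 -5 -3 S
6 45/17 45/37 45/34 4095/1258 -5 -4 E
7 18/5 18/13 9/5 279/65 -4 -4 N
final -4 -3 W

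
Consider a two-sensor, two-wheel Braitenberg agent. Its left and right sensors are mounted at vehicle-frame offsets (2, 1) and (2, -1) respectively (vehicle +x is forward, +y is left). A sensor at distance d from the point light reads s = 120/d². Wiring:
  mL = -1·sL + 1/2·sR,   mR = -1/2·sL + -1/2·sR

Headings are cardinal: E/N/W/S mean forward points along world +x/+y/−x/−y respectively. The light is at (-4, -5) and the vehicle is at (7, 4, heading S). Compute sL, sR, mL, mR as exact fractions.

left sensor world pos  = (8, 2); dL² = 193
right sensor world pos = (6, 2); dR² = 149
sL = 120/193 = 120/193
sR = 120/149 = 120/149
mL = -1·sL + 1/2·sR = -6300/28757
mR = -1/2·sL + -1/2·sR = -20520/28757

120/193 120/149 -6300/28757 -20520/28757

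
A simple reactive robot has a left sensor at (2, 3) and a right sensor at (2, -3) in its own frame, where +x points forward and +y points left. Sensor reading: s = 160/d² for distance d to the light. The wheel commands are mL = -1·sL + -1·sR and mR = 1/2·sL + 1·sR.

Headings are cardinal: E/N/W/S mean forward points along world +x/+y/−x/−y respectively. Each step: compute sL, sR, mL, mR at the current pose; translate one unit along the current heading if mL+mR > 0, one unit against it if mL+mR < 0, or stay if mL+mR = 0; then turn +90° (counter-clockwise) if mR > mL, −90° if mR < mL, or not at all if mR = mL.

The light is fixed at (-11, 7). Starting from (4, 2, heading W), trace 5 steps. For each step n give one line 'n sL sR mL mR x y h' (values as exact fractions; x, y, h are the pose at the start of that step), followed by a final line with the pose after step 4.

n=0: pose=(4,2,W); sL=160/233, sR=160/173; mL=-64960/40309, mR=51120/40309; mL+mR=-80/233 → advance -1; mR−mL=116080/40309 → turn +1·90°
n=1: pose=(5,2,S); sL=16/41, sR=80/109; mL=-5024/4469, mR=4152/4469; mL+mR=-8/41 → advance -1; mR−mL=9176/4469 → turn +1·90°
n=2: pose=(5,3,E); sL=32/65, sR=160/373; mL=-22336/24245, mR=16368/24245; mL+mR=-16/65 → advance -1; mR−mL=38704/24245 → turn +1·90°
n=3: pose=(4,3,N); sL=40/37, sR=20/41; mL=-2380/1517, mR=1560/1517; mL+mR=-20/37 → advance -1; mR−mL=3940/1517 → turn +1·90°
n=4: pose=(4,2,W); sL=160/233, sR=160/173; mL=-64960/40309, mR=51120/40309; mL+mR=-80/233 → advance -1; mR−mL=116080/40309 → turn +1·90°

0 160/233 160/173 -64960/40309 51120/40309 4 2 W
1 16/41 80/109 -5024/4469 4152/4469 5 2 S
2 32/65 160/373 -22336/24245 16368/24245 5 3 E
3 40/37 20/41 -2380/1517 1560/1517 4 3 N
4 160/233 160/173 -64960/40309 51120/40309 4 2 W
final 5 2 S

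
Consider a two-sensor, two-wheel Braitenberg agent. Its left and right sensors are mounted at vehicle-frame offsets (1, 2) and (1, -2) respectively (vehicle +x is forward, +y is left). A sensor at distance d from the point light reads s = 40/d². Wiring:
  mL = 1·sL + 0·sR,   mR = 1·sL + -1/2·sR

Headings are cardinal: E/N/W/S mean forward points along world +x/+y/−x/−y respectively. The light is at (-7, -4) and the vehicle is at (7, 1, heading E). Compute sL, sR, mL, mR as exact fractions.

20/137 20/117 20/137 970/16029

left sensor world pos  = (8, 3); dL² = 274
right sensor world pos = (8, -1); dR² = 234
sL = 40/274 = 20/137
sR = 40/234 = 20/117
mL = 1·sL + 0·sR = 20/137
mR = 1·sL + -1/2·sR = 970/16029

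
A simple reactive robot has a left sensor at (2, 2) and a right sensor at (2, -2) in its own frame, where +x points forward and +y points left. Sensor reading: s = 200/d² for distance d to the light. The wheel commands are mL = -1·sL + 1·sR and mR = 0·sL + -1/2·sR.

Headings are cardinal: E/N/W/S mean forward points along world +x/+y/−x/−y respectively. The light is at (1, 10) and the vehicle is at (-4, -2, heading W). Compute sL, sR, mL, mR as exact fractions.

40/49 200/149 3840/7301 -100/149

left sensor world pos  = (-6, -4); dL² = 245
right sensor world pos = (-6, 0); dR² = 149
sL = 200/245 = 40/49
sR = 200/149 = 200/149
mL = -1·sL + 1·sR = 3840/7301
mR = 0·sL + -1/2·sR = -100/149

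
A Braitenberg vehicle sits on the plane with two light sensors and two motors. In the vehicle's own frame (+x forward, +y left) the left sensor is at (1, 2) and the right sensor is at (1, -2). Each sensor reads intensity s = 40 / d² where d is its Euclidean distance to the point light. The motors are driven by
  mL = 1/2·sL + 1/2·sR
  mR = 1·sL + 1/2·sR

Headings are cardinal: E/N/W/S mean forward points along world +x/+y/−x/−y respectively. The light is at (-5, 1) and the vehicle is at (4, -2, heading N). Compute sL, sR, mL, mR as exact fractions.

40/53 8/25 712/1325 1212/1325

left sensor world pos  = (2, -1); dL² = 53
right sensor world pos = (6, -1); dR² = 125
sL = 40/53 = 40/53
sR = 40/125 = 8/25
mL = 1/2·sL + 1/2·sR = 712/1325
mR = 1·sL + 1/2·sR = 1212/1325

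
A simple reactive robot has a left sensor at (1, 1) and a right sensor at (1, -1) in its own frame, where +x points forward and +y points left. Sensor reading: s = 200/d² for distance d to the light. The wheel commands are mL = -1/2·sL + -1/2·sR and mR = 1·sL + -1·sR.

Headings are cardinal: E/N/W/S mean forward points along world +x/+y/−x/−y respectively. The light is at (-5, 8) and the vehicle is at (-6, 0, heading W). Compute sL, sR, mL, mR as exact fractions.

left sensor world pos  = (-7, -1); dL² = 85
right sensor world pos = (-7, 1); dR² = 53
sL = 200/85 = 40/17
sR = 200/53 = 200/53
mL = -1/2·sL + -1/2·sR = -2760/901
mR = 1·sL + -1·sR = -1280/901

40/17 200/53 -2760/901 -1280/901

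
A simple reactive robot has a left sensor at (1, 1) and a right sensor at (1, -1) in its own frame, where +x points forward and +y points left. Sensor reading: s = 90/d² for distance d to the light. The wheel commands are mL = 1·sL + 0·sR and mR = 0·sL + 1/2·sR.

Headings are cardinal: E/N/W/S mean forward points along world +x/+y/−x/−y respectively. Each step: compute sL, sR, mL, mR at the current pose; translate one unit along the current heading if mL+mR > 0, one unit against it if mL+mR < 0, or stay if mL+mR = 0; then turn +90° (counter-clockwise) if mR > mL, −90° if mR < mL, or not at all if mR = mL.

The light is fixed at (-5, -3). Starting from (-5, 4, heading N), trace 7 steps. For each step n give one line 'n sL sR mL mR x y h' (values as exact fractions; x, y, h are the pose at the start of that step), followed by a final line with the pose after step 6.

0 18/13 18/13 18/13 9/13 -5 4 N
1 45/41 9/5 45/41 9/10 -5 5 E
2 90/53 90/49 90/53 45/49 -4 5 S
3 5/2 45/32 5/2 45/64 -4 4 W
4 18/13 18/13 18/13 9/13 -5 4 N
5 45/41 9/5 45/41 9/10 -5 5 E
6 90/53 90/49 90/53 45/49 -4 5 S
final -4 4 W

n=0: pose=(-5,4,N); sL=18/13, sR=18/13; mL=18/13, mR=9/13; mL+mR=27/13 → advance +1; mR−mL=-9/13 → turn -1·90°
n=1: pose=(-5,5,E); sL=45/41, sR=9/5; mL=45/41, mR=9/10; mL+mR=819/410 → advance +1; mR−mL=-81/410 → turn -1·90°
n=2: pose=(-4,5,S); sL=90/53, sR=90/49; mL=90/53, mR=45/49; mL+mR=6795/2597 → advance +1; mR−mL=-2025/2597 → turn -1·90°
n=3: pose=(-4,4,W); sL=5/2, sR=45/32; mL=5/2, mR=45/64; mL+mR=205/64 → advance +1; mR−mL=-115/64 → turn -1·90°
n=4: pose=(-5,4,N); sL=18/13, sR=18/13; mL=18/13, mR=9/13; mL+mR=27/13 → advance +1; mR−mL=-9/13 → turn -1·90°
n=5: pose=(-5,5,E); sL=45/41, sR=9/5; mL=45/41, mR=9/10; mL+mR=819/410 → advance +1; mR−mL=-81/410 → turn -1·90°
n=6: pose=(-4,5,S); sL=90/53, sR=90/49; mL=90/53, mR=45/49; mL+mR=6795/2597 → advance +1; mR−mL=-2025/2597 → turn -1·90°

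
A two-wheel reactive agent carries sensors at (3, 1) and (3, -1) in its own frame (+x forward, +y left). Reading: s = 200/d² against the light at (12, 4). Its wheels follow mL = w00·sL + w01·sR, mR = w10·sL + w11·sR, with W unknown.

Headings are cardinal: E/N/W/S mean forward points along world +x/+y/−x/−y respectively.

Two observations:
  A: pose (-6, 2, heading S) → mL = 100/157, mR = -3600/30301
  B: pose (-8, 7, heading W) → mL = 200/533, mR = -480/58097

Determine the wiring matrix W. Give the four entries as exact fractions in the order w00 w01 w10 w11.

1 0 -1 1

obs A: pose=(-6,2,S) → sL=100/157, sR=100/193, mL=100/157, mR=-3600/30301
obs B: pose=(-8,7,W) → sL=200/533, sR=40/109, mL=200/533, mR=-480/58097
sensor matrix S = [[100/157, 100/193], [200/533, 40/109]]; det S = 69216000/1760397197
solve [mL_A; mL_B] = S·[w00; w01] and [mR_A; mR_B] = S·[w10; w11]:
  w00 = 1, w01 = 0, w10 = -1, w11 = 1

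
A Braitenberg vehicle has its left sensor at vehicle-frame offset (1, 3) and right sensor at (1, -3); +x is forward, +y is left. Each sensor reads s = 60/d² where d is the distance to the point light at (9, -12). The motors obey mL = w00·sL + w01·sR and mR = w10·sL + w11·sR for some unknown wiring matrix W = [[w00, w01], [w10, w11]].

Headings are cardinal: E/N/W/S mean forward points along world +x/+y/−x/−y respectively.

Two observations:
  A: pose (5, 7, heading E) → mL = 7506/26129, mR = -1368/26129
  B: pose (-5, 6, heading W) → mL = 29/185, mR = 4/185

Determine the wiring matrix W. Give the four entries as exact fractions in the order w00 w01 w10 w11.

1/2 1 1/2 -1/2

obs A: pose=(5,7,E) → sL=60/493, sR=12/53, mL=7506/26129, mR=-1368/26129
obs B: pose=(-5,6,W) → sL=2/15, sR=10/111, mL=29/185, mR=4/185
sensor matrix S = [[60/493, 12/53], [2/15, 10/111]]; det S = -92928/4833865
solve [mL_A; mL_B] = S·[w00; w01] and [mR_A; mR_B] = S·[w10; w11]:
  w00 = 1/2, w01 = 1, w10 = 1/2, w11 = -1/2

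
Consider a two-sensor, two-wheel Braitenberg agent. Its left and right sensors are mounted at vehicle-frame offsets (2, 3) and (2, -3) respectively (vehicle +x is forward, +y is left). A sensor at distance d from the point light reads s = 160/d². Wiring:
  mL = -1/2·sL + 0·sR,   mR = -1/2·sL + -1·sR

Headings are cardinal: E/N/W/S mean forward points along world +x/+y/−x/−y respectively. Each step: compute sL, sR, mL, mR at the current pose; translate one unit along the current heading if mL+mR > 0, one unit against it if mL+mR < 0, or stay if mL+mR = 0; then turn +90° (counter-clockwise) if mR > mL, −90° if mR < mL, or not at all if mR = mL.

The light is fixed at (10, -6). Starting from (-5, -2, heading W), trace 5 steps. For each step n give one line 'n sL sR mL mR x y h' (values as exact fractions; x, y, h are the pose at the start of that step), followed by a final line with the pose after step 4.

n=0: pose=(-5,-2,W); sL=16/29, sR=80/169; mL=-8/29, mR=-3672/4901; mL+mR=-5024/4901 → advance -1; mR−mL=-80/169 → turn -1·90°
n=1: pose=(-4,-2,N); sL=32/65, sR=160/157; mL=-16/65, mR=-12912/10205; mL+mR=-15424/10205 → advance -1; mR−mL=-160/157 → turn -1·90°
n=2: pose=(-4,-3,E); sL=8/9, sR=10/9; mL=-4/9, mR=-14/9; mL+mR=-2 → advance -1; mR−mL=-10/9 → turn -1·90°
n=3: pose=(-5,-3,S); sL=32/29, sR=32/65; mL=-16/29, mR=-1968/1885; mL+mR=-3008/1885 → advance -1; mR−mL=-32/65 → turn -1·90°
n=4: pose=(-5,-2,W); sL=16/29, sR=80/169; mL=-8/29, mR=-3672/4901; mL+mR=-5024/4901 → advance -1; mR−mL=-80/169 → turn -1·90°

0 16/29 80/169 -8/29 -3672/4901 -5 -2 W
1 32/65 160/157 -16/65 -12912/10205 -4 -2 N
2 8/9 10/9 -4/9 -14/9 -4 -3 E
3 32/29 32/65 -16/29 -1968/1885 -5 -3 S
4 16/29 80/169 -8/29 -3672/4901 -5 -2 W
final -4 -2 N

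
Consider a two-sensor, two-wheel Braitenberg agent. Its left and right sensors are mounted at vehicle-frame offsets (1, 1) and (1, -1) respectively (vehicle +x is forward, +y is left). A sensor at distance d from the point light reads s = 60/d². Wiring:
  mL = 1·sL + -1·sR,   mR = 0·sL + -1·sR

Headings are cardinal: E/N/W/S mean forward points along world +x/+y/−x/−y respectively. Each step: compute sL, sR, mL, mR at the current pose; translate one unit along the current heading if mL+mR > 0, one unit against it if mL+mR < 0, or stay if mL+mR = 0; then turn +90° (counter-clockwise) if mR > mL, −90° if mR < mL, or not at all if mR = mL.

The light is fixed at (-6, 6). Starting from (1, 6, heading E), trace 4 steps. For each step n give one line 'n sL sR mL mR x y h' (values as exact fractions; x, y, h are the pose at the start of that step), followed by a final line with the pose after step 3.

n=0: pose=(1,6,E); sL=12/13, sR=12/13; mL=0, mR=-12/13; mL+mR=-12/13 → advance -1; mR−mL=-12/13 → turn -1·90°
n=1: pose=(0,6,S); sL=6/5, sR=30/13; mL=-72/65, mR=-30/13; mL+mR=-222/65 → advance -1; mR−mL=-6/5 → turn -1·90°
n=2: pose=(0,7,W); sL=12/5, sR=60/29; mL=48/145, mR=-60/29; mL+mR=-252/145 → advance -1; mR−mL=-12/5 → turn -1·90°
n=3: pose=(1,7,N); sL=3/2, sR=15/17; mL=21/34, mR=-15/17; mL+mR=-9/34 → advance -1; mR−mL=-3/2 → turn -1·90°

0 12/13 12/13 0 -12/13 1 6 E
1 6/5 30/13 -72/65 -30/13 0 6 S
2 12/5 60/29 48/145 -60/29 0 7 W
3 3/2 15/17 21/34 -15/17 1 7 N
final 1 6 E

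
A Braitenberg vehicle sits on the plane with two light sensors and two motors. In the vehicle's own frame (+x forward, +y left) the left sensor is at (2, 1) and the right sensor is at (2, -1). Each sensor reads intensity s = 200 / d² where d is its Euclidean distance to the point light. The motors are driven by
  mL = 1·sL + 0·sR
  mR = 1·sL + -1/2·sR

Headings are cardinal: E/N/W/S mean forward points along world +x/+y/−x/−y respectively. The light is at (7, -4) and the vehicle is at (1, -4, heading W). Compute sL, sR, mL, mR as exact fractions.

left sensor world pos  = (-1, -5); dL² = 65
right sensor world pos = (-1, -3); dR² = 65
sL = 200/65 = 40/13
sR = 200/65 = 40/13
mL = 1·sL + 0·sR = 40/13
mR = 1·sL + -1/2·sR = 20/13

40/13 40/13 40/13 20/13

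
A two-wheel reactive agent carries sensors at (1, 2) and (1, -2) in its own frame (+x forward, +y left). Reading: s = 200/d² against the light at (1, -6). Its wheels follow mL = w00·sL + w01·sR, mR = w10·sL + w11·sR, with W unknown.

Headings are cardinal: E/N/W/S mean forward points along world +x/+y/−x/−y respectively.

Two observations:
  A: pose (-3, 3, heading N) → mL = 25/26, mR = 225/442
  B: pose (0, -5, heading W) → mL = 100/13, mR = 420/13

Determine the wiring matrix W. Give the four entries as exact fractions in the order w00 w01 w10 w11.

0 1/2 1 -1/2

obs A: pose=(-3,3,N) → sL=25/17, sR=25/13, mL=25/26, mR=225/442
obs B: pose=(0,-5,W) → sL=40, sR=200/13, mL=100/13, mR=420/13
sensor matrix S = [[25/17, 25/13], [40, 200/13]]; det S = -12000/221
solve [mL_A; mL_B] = S·[w00; w01] and [mR_A; mR_B] = S·[w10; w11]:
  w00 = 0, w01 = 1/2, w10 = 1, w11 = -1/2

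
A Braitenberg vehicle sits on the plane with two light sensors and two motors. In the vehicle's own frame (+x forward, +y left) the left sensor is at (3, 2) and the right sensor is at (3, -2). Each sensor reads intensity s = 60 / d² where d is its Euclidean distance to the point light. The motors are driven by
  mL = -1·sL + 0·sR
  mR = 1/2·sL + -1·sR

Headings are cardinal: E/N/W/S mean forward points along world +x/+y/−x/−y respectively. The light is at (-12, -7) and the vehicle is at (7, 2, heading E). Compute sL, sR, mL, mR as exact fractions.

left sensor world pos  = (10, 4); dL² = 605
right sensor world pos = (10, 0); dR² = 533
sL = 60/605 = 12/121
sR = 60/533 = 60/533
mL = -1·sL + 0·sR = -12/121
mR = 1/2·sL + -1·sR = -4062/64493

12/121 60/533 -12/121 -4062/64493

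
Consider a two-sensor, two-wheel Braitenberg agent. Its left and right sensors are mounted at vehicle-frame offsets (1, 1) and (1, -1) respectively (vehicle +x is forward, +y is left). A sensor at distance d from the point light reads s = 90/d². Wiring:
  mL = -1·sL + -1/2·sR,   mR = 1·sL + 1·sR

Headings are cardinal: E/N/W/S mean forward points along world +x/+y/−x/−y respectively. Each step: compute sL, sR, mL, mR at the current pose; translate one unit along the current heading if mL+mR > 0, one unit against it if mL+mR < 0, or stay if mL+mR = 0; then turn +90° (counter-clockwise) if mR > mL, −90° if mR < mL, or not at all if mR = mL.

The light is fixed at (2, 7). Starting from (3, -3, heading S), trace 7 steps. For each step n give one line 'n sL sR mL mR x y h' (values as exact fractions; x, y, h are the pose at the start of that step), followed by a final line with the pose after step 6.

0 18/25 90/121 -3303/3025 4428/3025 3 -3 S
1 45/52 45/74 -1125/962 2835/1924 3 -4 E
2 90/101 90/109 -14355/11009 18900/11009 4 -4 N
3 45/61 45/41 -6435/5002 4590/2501 4 -3 W
4 18/25 90/121 -3303/3025 4428/3025 3 -3 S
5 45/52 45/74 -1125/962 2835/1924 3 -4 E
6 90/101 90/109 -14355/11009 18900/11009 4 -4 N
final 4 -3 W

n=0: pose=(3,-3,S); sL=18/25, sR=90/121; mL=-3303/3025, mR=4428/3025; mL+mR=45/121 → advance +1; mR−mL=7731/3025 → turn +1·90°
n=1: pose=(3,-4,E); sL=45/52, sR=45/74; mL=-1125/962, mR=2835/1924; mL+mR=45/148 → advance +1; mR−mL=5085/1924 → turn +1·90°
n=2: pose=(4,-4,N); sL=90/101, sR=90/109; mL=-14355/11009, mR=18900/11009; mL+mR=45/109 → advance +1; mR−mL=33255/11009 → turn +1·90°
n=3: pose=(4,-3,W); sL=45/61, sR=45/41; mL=-6435/5002, mR=4590/2501; mL+mR=45/82 → advance +1; mR−mL=15615/5002 → turn +1·90°
n=4: pose=(3,-3,S); sL=18/25, sR=90/121; mL=-3303/3025, mR=4428/3025; mL+mR=45/121 → advance +1; mR−mL=7731/3025 → turn +1·90°
n=5: pose=(3,-4,E); sL=45/52, sR=45/74; mL=-1125/962, mR=2835/1924; mL+mR=45/148 → advance +1; mR−mL=5085/1924 → turn +1·90°
n=6: pose=(4,-4,N); sL=90/101, sR=90/109; mL=-14355/11009, mR=18900/11009; mL+mR=45/109 → advance +1; mR−mL=33255/11009 → turn +1·90°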